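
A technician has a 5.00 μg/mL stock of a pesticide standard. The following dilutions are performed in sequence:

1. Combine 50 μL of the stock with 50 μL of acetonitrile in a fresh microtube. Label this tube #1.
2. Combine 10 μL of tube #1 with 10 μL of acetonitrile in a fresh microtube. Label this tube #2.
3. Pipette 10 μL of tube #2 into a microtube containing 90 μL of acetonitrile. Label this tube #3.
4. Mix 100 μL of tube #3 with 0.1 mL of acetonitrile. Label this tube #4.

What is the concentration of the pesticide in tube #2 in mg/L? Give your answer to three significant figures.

1.25 mg/L

Step 1: 50 μL + 50 μL = 100 μL total → factor 100/50 = 2
Step 2: 10 μL + 10 μL = 20 μL total → factor 20/10 = 2
Dilution factor through tube #2 = 2 × 2 = 4
[tube #2] = 5.00 μg/mL / 4 = 1.250 μg/mL = 1.25 mg/L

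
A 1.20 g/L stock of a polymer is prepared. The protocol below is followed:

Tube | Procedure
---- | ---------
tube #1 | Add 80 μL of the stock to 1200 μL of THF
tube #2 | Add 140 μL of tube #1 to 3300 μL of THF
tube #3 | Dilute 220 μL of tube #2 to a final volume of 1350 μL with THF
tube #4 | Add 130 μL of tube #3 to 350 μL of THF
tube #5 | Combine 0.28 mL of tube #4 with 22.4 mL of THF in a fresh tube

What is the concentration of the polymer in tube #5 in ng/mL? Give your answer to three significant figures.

Step 1: 80 μL + 1200 μL = 1280 μL total → factor 1280/80 = 16
Step 2: 140 μL + 3300 μL = 3440 μL total → factor 3440/140 = 24.571
Step 3: 220 μL brought to 1350 μL → factor 1350/220 = 6.1364
Step 4: 130 μL + 350 μL = 480 μL total → factor 480/130 = 3.6923
Step 5: 0.28 mL + 22.4 mL = 22.68 mL total → factor 22.68/0.28 = 81
Overall dilution factor = 16 × 24.571 × 6.1364 × 3.6923 × 81 = 7.2151 × 10^5
Final = 1.20 g/L / 7.2151 × 10^5 = 1.663 × 10^-6 g/L = 1.66 ng/mL

1.66 ng/mL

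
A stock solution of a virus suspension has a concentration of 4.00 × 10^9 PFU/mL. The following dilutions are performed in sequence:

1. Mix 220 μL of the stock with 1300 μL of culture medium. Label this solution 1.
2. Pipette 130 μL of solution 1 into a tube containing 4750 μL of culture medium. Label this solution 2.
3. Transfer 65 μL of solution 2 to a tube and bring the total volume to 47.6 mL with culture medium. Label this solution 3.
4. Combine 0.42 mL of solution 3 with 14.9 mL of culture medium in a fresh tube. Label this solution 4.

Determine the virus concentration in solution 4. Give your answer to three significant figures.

Step 1: 220 μL + 1300 μL = 1520 μL total → factor 1520/220 = 6.9091
Step 2: 130 μL + 4750 μL = 4880 μL total → factor 4880/130 = 37.538
Step 3: 65 μL brought to 47.6 mL → factor 47600/65 = 732.31
Step 4: 0.42 mL + 14.9 mL = 15.32 mL total → factor 15.32/0.42 = 36.476
Overall dilution factor = 6.9091 × 37.538 × 732.31 × 36.476 = 6.9279 × 10^6
Final = 4.00 × 10^9 PFU/mL / 6.9279 × 10^6 = 577 PFU/mL

577 PFU/mL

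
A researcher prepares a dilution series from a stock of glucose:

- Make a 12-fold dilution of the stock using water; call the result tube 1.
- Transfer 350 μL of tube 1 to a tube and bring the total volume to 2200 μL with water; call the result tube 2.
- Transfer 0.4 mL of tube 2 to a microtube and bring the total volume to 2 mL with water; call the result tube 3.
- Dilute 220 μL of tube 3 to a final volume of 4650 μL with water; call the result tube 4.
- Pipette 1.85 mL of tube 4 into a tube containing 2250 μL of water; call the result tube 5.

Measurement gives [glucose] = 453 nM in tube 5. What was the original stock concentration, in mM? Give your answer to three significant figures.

Step 1: 12-fold → factor 12
Step 2: 350 μL brought to 2200 μL → factor 2200/350 = 6.2857
Step 3: 0.4 mL brought to 2 mL → factor 2/0.4 = 5
Step 4: 220 μL brought to 4650 μL → factor 4650/220 = 21.136
Step 5: 1.85 mL + 2250 μL = 4.1 mL total → factor 4.1/1.85 = 2.2162
Overall dilution factor = 12 × 6.2857 × 5 × 21.136 × 2.2162 = 17666
Stock = 453 nM × 17666 = 8.003 × 10^6 nM = 8.00 mM

8.00 mM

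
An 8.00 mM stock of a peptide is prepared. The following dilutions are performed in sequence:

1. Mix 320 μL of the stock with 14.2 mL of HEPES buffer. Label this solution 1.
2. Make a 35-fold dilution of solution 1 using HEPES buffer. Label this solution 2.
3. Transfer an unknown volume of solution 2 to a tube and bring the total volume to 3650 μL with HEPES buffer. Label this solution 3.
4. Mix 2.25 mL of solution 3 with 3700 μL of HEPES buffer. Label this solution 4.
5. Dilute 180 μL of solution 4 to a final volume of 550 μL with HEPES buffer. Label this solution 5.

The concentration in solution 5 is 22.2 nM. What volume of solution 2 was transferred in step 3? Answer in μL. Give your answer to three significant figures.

130 μL

Step 1: 320 μL + 14.2 mL = 14520 μL total → factor 14520/320 = 45.375
Step 2: 35-fold → factor 35
Step 3: v brought to 3650 μL → factor = 3650 μL/v
Step 4: 2.25 mL + 3700 μL = 5.95 mL total → factor 5.95/2.25 = 2.6444
Step 5: 180 μL brought to 550 μL → factor 550/180 = 3.0556
Product of known-step factors = 12832
Overall factor = 8.00 mM / (22.2 nM) = 3.6036 × 10^5
Step-3 factor = 3.6036 × 10^5 / 12832 = 28.082
v = 3650 μL / 28.082 = 130 μL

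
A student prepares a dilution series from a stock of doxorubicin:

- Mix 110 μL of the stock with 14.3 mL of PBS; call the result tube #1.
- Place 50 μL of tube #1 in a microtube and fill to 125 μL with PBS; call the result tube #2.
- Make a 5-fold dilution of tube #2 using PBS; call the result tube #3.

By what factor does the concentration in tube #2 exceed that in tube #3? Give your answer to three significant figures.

Step 1: 110 μL + 14.3 mL = 14410 μL total → factor 14410/110 = 131
Step 2: 50 μL brought to 125 μL → factor 125/50 = 2.5
Step 3: 5-fold → factor 5
Dilution factor to tube #2 = 327.5; to tube #3 = 1637.5
[tube #2]/[tube #3] = (factor to tube #3)/(factor to tube #2) = 1637.5/327.5 = 5.00

5.00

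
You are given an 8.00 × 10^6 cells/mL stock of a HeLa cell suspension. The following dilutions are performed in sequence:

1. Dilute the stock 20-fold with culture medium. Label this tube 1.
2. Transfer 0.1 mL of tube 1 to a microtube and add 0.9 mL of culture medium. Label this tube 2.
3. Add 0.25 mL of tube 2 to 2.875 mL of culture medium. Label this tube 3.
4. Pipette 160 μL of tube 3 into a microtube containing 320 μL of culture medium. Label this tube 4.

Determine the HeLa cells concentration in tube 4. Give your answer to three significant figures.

1.07 × 10^3 cells/mL

Step 1: 20-fold → factor 20
Step 2: 0.1 mL + 0.9 mL = 1 mL total → factor 1/0.1 = 10
Step 3: 0.25 mL + 2.875 mL = 3.125 mL total → factor 3.125/0.25 = 12.5
Step 4: 160 μL + 320 μL = 480 μL total → factor 480/160 = 3
Overall dilution factor = 20 × 10 × 12.5 × 3 = 7500
Final = 8.00 × 10^6 cells/mL / 7500 = 1.07 × 10^3 cells/mL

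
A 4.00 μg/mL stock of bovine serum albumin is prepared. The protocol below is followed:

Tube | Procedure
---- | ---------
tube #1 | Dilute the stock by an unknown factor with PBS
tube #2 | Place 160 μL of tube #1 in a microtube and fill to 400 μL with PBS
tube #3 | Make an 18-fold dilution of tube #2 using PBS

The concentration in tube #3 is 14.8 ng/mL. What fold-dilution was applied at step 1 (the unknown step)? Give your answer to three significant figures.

Step 1: unknown factor x
Step 2: 160 μL brought to 400 μL → factor 400/160 = 2.5
Step 3: 18-fold → factor 18
Product of known-step factors = 45
Overall factor = 4.00 μg/mL / (14.8 ng/mL) = 270.27
x = 270.27 / 45 = 6.01

6.01-fold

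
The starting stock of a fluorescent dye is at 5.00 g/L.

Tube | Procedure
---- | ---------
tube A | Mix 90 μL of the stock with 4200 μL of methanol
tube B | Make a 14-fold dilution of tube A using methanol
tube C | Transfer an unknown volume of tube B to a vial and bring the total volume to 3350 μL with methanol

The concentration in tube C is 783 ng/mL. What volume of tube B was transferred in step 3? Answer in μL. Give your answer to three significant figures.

Step 1: 90 μL + 4200 μL = 4290 μL total → factor 4290/90 = 47.667
Step 2: 14-fold → factor 14
Step 3: v brought to 3350 μL → factor = 3350 μL/v
Product of known-step factors = 667.33
Overall factor = 5.00 g/L / (783 ng/mL) = 6385.7
Step-3 factor = 6385.7 / 667.33 = 9.569
v = 3350 μL / 9.569 = 350 μL

350 μL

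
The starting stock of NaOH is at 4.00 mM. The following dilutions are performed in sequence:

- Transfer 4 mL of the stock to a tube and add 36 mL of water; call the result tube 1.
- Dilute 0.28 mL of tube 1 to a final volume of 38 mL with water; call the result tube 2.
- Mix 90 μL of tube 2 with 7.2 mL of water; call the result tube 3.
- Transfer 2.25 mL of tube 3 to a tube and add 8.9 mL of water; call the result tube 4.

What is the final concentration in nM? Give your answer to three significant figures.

Step 1: 4 mL + 36 mL = 40 mL total → factor 40/4 = 10
Step 2: 0.28 mL brought to 38 mL → factor 38/0.28 = 135.71
Step 3: 90 μL + 7.2 mL = 7290 μL total → factor 7290/90 = 81
Step 4: 2.25 mL + 8.9 mL = 11.15 mL total → factor 11.15/2.25 = 4.9556
Overall dilution factor = 10 × 135.71 × 81 × 4.9556 = 5.4476 × 10^5
Final = 4.00 mM / 5.4476 × 10^5 = 7.343 × 10^-6 mM = 7.34 nM

7.34 nM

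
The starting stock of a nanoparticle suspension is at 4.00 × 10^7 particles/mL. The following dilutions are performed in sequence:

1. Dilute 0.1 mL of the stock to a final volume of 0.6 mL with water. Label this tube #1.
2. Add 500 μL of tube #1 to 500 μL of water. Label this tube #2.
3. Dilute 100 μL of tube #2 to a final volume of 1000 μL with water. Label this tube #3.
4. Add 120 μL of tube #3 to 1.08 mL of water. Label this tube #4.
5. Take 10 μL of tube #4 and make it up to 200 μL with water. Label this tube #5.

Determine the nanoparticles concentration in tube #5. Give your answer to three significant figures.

1.67 × 10^3 particles/mL

Step 1: 0.1 mL brought to 0.6 mL → factor 0.6/0.1 = 6
Step 2: 500 μL + 500 μL = 1000 μL total → factor 1000/500 = 2
Step 3: 100 μL brought to 1000 μL → factor 1000/100 = 10
Step 4: 120 μL + 1.08 mL = 1200 μL total → factor 1200/120 = 10
Step 5: 10 μL brought to 200 μL → factor 200/10 = 20
Overall dilution factor = 6 × 2 × 10 × 10 × 20 = 24000
Final = 4.00 × 10^7 particles/mL / 24000 = 1.67 × 10^3 particles/mL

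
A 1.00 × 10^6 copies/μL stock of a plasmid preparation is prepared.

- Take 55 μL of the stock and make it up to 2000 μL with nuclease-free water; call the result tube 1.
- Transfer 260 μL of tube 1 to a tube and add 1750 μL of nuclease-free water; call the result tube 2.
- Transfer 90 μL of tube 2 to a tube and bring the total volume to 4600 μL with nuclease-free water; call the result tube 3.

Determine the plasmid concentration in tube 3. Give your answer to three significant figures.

69.6 copies/μL

Step 1: 55 μL brought to 2000 μL → factor 2000/55 = 36.364
Step 2: 260 μL + 1750 μL = 2010 μL total → factor 2010/260 = 7.7308
Step 3: 90 μL brought to 4600 μL → factor 4600/90 = 51.111
Overall dilution factor = 36.364 × 7.7308 × 51.111 = 14368
Final = 1.00 × 10^6 copies/μL / 14368 = 69.6 copies/μL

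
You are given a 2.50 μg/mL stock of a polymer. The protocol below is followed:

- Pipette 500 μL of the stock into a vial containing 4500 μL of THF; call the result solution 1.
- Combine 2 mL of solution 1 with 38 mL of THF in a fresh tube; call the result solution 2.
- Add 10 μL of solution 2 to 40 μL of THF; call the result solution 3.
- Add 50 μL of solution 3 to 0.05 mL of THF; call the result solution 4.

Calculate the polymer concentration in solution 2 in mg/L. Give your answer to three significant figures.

Step 1: 500 μL + 4500 μL = 5000 μL total → factor 5000/500 = 10
Step 2: 2 mL + 38 mL = 40 mL total → factor 40/2 = 20
Dilution factor through solution 2 = 10 × 20 = 200
[solution 2] = 2.50 μg/mL / 200 = 0.01250 μg/mL = 0.0125 mg/L

0.0125 mg/L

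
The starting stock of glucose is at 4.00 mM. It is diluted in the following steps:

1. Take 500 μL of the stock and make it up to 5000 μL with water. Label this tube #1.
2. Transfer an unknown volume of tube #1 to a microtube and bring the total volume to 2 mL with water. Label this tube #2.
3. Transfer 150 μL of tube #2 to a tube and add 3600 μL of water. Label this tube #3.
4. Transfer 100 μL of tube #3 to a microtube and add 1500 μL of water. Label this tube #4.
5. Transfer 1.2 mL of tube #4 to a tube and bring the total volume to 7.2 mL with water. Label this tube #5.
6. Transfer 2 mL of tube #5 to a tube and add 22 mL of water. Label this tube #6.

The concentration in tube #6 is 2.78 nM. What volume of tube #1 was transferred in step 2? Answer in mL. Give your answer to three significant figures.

Step 1: 500 μL brought to 5000 μL → factor 5000/500 = 10
Step 2: v brought to 2 mL → factor = 2 mL/v
Step 3: 150 μL + 3600 μL = 3750 μL total → factor 3750/150 = 25
Step 4: 100 μL + 1500 μL = 1600 μL total → factor 1600/100 = 16
Step 5: 1.2 mL brought to 7.2 mL → factor 7.2/1.2 = 6
Step 6: 2 mL + 22 mL = 24 mL total → factor 24/2 = 12
Product of known-step factors = 2.88 × 10^5
Overall factor = 4.00 mM / (2.78 nM) = 1.4388 × 10^6
Step-2 factor = 1.4388 × 10^6 / 2.88 × 10^5 = 4.996
v = 2 mL / 4.996 = 0.400 mL

0.400 mL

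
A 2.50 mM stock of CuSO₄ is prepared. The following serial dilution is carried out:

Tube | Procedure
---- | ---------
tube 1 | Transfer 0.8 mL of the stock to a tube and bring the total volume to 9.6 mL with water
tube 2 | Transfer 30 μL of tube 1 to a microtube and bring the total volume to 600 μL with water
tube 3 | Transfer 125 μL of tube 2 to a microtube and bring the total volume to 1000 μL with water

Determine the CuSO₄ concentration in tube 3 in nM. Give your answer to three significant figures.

Step 1: 0.8 mL brought to 9.6 mL → factor 9.6/0.8 = 12
Step 2: 30 μL brought to 600 μL → factor 600/30 = 20
Step 3: 125 μL brought to 1000 μL → factor 1000/125 = 8
Overall dilution factor = 12 × 20 × 8 = 1920
Final = 2.50 mM / 1920 = 0.001302 mM = 1.30 × 10^3 nM

1.30 × 10^3 nM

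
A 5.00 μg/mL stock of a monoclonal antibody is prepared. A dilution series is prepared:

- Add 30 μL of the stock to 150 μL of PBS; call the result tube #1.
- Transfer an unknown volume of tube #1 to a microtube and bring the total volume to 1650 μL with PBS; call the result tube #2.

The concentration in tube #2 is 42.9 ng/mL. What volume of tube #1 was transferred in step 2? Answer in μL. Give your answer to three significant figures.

Step 1: 30 μL + 150 μL = 180 μL total → factor 180/30 = 6
Step 2: v brought to 1650 μL → factor = 1650 μL/v
Product of known-step factors = 6
Overall factor = 5.00 μg/mL / (42.9 ng/mL) = 116.55
Step-2 factor = 116.55 / 6 = 19.425
v = 1650 μL / 19.425 = 84.9 μL

84.9 μL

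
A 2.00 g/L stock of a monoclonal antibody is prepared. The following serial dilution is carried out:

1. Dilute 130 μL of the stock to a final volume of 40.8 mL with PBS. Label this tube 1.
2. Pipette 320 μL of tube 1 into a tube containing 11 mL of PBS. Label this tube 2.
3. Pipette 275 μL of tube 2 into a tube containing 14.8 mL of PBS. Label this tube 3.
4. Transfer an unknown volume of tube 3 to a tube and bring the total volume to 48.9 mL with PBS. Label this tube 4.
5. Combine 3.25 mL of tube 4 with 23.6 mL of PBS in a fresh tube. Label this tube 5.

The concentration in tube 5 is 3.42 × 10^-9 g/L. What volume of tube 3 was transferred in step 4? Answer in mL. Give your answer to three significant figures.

0.420 mL

Step 1: 130 μL brought to 40.8 mL → factor 40800/130 = 313.85
Step 2: 320 μL + 11 mL = 11320 μL total → factor 11320/320 = 35.375
Step 3: 275 μL + 14.8 mL = 15075 μL total → factor 15075/275 = 54.818
Step 4: v brought to 48.9 mL → factor = 48.9 mL/v
Step 5: 3.25 mL + 23.6 mL = 26.85 mL total → factor 26.85/3.25 = 8.2615
Product of known-step factors = 5.028 × 10^6
Overall factor = 2.00 g/L / (3.42 × 10^-9 g/L) = 5.848 × 10^8
Step-4 factor = 5.848 × 10^8 / 5.028 × 10^6 = 116.31
v = 48.9 mL / 116.31 = 0.420 mL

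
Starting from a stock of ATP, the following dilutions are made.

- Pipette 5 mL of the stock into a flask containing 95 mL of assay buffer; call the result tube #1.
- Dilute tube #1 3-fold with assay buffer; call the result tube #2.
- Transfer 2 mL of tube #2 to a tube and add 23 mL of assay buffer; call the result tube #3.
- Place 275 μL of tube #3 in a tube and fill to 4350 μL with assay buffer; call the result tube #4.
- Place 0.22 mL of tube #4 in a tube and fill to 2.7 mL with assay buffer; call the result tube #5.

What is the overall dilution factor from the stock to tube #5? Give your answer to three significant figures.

1.46 × 10^5

Step 1: 5 mL + 95 mL = 100 mL total → factor 100/5 = 20
Step 2: 3-fold → factor 3
Step 3: 2 mL + 23 mL = 25 mL total → factor 25/2 = 12.5
Step 4: 275 μL brought to 4350 μL → factor 4350/275 = 15.818
Step 5: 0.22 mL brought to 2.7 mL → factor 2.7/0.22 = 12.273
Overall dilution factor = 20 × 3 × 12.5 × 15.818 × 12.273 = 1.456 × 10^5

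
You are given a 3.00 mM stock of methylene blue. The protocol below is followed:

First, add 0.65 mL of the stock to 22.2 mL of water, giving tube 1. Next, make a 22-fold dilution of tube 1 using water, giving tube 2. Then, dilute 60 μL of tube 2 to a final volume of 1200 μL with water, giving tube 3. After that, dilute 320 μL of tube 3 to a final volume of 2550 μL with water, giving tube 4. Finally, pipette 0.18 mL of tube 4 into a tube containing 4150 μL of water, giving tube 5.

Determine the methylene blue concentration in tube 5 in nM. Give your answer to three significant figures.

Step 1: 0.65 mL + 22.2 mL = 22.85 mL total → factor 22.85/0.65 = 35.154
Step 2: 22-fold → factor 22
Step 3: 60 μL brought to 1200 μL → factor 1200/60 = 20
Step 4: 320 μL brought to 2550 μL → factor 2550/320 = 7.9688
Step 5: 0.18 mL + 4150 μL = 4.33 mL total → factor 4.33/0.18 = 24.056
Overall dilution factor = 35.154 × 22 × 20 × 7.9688 × 24.056 = 2.965 × 10^6
Final = 3.00 mM / 2.965 × 10^6 = 1.012 × 10^-6 mM = 1.01 nM

1.01 nM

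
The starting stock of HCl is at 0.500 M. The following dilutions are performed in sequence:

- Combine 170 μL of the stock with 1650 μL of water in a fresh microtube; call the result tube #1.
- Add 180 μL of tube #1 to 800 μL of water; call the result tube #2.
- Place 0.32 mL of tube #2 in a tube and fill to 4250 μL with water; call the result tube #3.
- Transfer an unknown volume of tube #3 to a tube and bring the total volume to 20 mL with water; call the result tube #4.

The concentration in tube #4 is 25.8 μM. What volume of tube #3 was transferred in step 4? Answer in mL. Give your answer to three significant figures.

Step 1: 170 μL + 1650 μL = 1820 μL total → factor 1820/170 = 10.706
Step 2: 180 μL + 800 μL = 980 μL total → factor 980/180 = 5.4444
Step 3: 0.32 mL brought to 4250 μL → factor 4.25/0.32 = 13.281
Step 4: v brought to 20 mL → factor = 20 mL/v
Product of known-step factors = 774.13
Overall factor = 0.500 M / (25.8 μM) = 19380
Step-4 factor = 19380 / 774.13 = 25.034
v = 20 mL / 25.034 = 0.799 mL

0.799 mL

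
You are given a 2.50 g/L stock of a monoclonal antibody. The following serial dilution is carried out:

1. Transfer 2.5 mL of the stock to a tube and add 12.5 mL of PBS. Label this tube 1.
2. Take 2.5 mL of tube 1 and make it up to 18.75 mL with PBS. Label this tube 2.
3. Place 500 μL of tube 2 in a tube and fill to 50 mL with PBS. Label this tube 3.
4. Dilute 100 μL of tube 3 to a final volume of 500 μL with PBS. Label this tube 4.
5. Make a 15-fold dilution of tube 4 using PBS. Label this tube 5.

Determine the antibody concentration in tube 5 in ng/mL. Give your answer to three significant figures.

7.41 ng/mL

Step 1: 2.5 mL + 12.5 mL = 15 mL total → factor 15/2.5 = 6
Step 2: 2.5 mL brought to 18.75 mL → factor 18.75/2.5 = 7.5
Step 3: 500 μL brought to 50 mL → factor 50000/500 = 100
Step 4: 100 μL brought to 500 μL → factor 500/100 = 5
Step 5: 15-fold → factor 15
Overall dilution factor = 6 × 7.5 × 100 × 5 × 15 = 3.375 × 10^5
Final = 2.50 g/L / 3.375 × 10^5 = 7.407 × 10^-6 g/L = 7.41 ng/mL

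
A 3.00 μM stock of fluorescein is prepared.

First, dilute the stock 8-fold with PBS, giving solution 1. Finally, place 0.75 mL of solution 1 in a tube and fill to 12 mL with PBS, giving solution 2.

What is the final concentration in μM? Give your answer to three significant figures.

Step 1: 8-fold → factor 8
Step 2: 0.75 mL brought to 12 mL → factor 12/0.75 = 16
Overall dilution factor = 8 × 16 = 128
Final = 3.00 μM / 128 = 0.0234 μM

0.0234 μM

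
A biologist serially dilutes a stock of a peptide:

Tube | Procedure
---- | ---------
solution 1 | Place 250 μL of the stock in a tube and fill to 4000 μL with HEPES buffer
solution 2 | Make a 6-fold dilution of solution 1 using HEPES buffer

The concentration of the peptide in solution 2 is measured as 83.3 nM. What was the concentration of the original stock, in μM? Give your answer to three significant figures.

8.00 μM

Step 1: 250 μL brought to 4000 μL → factor 4000/250 = 16
Step 2: 6-fold → factor 6
Overall dilution factor = 16 × 6 = 96
Stock = 83.3 nM × 96 = 7997 nM = 8.00 μM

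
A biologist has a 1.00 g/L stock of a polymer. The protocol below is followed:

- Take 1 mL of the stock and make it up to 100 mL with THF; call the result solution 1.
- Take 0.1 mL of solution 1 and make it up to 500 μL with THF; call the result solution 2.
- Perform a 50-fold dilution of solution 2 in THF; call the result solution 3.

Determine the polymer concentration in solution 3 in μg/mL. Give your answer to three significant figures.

0.0400 μg/mL

Step 1: 1 mL brought to 100 mL → factor 100/1 = 100
Step 2: 0.1 mL brought to 500 μL → factor 0.5/0.1 = 5
Step 3: 50-fold → factor 50
Overall dilution factor = 100 × 5 × 50 = 25000
Final = 1.00 g/L / 25000 = 4.000 × 10^-5 g/L = 0.0400 μg/mL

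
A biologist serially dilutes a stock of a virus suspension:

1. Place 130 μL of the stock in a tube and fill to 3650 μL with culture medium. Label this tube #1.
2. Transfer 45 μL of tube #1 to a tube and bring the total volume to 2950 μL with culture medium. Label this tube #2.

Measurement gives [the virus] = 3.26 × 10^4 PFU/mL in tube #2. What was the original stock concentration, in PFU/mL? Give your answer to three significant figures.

6.00 × 10^7 PFU/mL

Step 1: 130 μL brought to 3650 μL → factor 3650/130 = 28.077
Step 2: 45 μL brought to 2950 μL → factor 2950/45 = 65.556
Overall dilution factor = 28.077 × 65.556 = 1840.6
Stock = 3.26 × 10^4 PFU/mL × 1840.6 = 6.00 × 10^7 PFU/mL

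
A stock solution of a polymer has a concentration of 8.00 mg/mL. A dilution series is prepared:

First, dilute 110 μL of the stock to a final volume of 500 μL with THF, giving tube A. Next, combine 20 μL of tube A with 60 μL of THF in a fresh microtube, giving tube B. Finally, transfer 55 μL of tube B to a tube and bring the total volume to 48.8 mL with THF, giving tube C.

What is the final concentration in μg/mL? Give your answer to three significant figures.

Step 1: 110 μL brought to 500 μL → factor 500/110 = 4.5455
Step 2: 20 μL + 60 μL = 80 μL total → factor 80/20 = 4
Step 3: 55 μL brought to 48.8 mL → factor 48800/55 = 887.27
Overall dilution factor = 4.5455 × 4 × 887.27 = 16132
Final = 8.00 mg/mL / 16132 = 0.0004959 mg/mL = 0.496 μg/mL

0.496 μg/mL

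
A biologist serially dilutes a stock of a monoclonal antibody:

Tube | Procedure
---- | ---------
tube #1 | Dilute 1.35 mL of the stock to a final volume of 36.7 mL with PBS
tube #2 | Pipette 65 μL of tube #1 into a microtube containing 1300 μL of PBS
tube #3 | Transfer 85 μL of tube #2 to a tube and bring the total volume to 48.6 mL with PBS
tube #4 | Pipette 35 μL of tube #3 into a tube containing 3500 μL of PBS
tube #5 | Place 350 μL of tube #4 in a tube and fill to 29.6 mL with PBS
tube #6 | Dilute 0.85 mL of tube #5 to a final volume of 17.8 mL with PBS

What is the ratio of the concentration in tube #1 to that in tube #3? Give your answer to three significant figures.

Step 1: 1.35 mL brought to 36.7 mL → factor 36.7/1.35 = 27.185
Step 2: 65 μL + 1300 μL = 1365 μL total → factor 1365/65 = 21
Step 3: 85 μL brought to 48.6 mL → factor 48600/85 = 571.76
Dilution factor to tube #1 = 27.185; to tube #3 = 3.2641 × 10^5
[tube #1]/[tube #3] = (factor to tube #3)/(factor to tube #1) = 3.2641 × 10^5/27.185 = 1.20 × 10^4

1.20 × 10^4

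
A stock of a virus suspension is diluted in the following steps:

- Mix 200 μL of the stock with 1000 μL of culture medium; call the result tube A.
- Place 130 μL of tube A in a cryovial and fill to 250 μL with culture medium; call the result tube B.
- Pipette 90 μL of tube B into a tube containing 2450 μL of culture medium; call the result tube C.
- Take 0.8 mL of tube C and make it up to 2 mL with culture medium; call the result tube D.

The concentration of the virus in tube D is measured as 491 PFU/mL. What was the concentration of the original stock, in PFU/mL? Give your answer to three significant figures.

Step 1: 200 μL + 1000 μL = 1200 μL total → factor 1200/200 = 6
Step 2: 130 μL brought to 250 μL → factor 250/130 = 1.9231
Step 3: 90 μL + 2450 μL = 2540 μL total → factor 2540/90 = 28.222
Step 4: 0.8 mL brought to 2 mL → factor 2/0.8 = 2.5
Overall dilution factor = 6 × 1.9231 × 28.222 × 2.5 = 814.1
Stock = 491 PFU/mL × 814.1 = 4.00 × 10^5 PFU/mL

4.00 × 10^5 PFU/mL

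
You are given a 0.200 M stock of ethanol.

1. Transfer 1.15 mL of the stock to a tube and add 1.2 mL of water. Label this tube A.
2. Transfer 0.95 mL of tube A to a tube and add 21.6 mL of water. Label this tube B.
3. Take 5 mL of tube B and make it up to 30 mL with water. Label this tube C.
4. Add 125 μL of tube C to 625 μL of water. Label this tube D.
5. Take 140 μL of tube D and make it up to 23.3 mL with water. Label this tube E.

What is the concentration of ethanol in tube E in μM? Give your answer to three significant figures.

Step 1: 1.15 mL + 1.2 mL = 2.35 mL total → factor 2.35/1.15 = 2.0435
Step 2: 0.95 mL + 21.6 mL = 22.55 mL total → factor 22.55/0.95 = 23.737
Step 3: 5 mL brought to 30 mL → factor 30/5 = 6
Step 4: 125 μL + 625 μL = 750 μL total → factor 750/125 = 6
Step 5: 140 μL brought to 23.3 mL → factor 23300/140 = 166.43
Overall dilution factor = 2.0435 × 23.737 × 6 × 6 × 166.43 = 2.9062 × 10^5
Final = 0.200 M / 2.9062 × 10^5 = 6.882 × 10^-7 M = 0.688 μM

0.688 μM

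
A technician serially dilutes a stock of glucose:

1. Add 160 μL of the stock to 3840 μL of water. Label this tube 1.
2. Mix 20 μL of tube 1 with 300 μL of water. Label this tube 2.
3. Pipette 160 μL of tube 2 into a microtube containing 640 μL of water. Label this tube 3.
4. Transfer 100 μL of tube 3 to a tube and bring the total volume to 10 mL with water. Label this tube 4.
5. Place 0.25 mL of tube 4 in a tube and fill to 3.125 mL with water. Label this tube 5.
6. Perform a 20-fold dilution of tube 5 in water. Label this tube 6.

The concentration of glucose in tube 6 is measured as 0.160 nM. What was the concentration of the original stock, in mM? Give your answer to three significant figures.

8.00 mM

Step 1: 160 μL + 3840 μL = 4000 μL total → factor 4000/160 = 25
Step 2: 20 μL + 300 μL = 320 μL total → factor 320/20 = 16
Step 3: 160 μL + 640 μL = 800 μL total → factor 800/160 = 5
Step 4: 100 μL brought to 10 mL → factor 10000/100 = 100
Step 5: 0.25 mL brought to 3.125 mL → factor 3.125/0.25 = 12.5
Step 6: 20-fold → factor 20
Overall dilution factor = 25 × 16 × 5 × 100 × 12.5 × 20 = 5 × 10^7
Stock = 0.160 nM × 5 × 10^7 = 8.000 × 10^6 nM = 8.00 mM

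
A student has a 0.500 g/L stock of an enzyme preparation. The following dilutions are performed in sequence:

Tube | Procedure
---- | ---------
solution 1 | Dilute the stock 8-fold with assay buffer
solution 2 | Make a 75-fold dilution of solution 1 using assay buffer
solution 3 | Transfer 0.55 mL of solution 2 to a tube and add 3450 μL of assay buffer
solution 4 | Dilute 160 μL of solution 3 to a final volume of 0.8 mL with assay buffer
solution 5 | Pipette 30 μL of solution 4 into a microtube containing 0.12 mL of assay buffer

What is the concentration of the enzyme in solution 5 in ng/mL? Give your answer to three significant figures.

4.58 ng/mL

Step 1: 8-fold → factor 8
Step 2: 75-fold → factor 75
Step 3: 0.55 mL + 3450 μL = 4 mL total → factor 4/0.55 = 7.2727
Step 4: 160 μL brought to 0.8 mL → factor 800/160 = 5
Step 5: 30 μL + 0.12 mL = 150 μL total → factor 150/30 = 5
Overall dilution factor = 8 × 75 × 7.2727 × 5 × 5 = 1.0909 × 10^5
Final = 0.500 g/L / 1.0909 × 10^5 = 4.583 × 10^-6 g/L = 4.58 ng/mL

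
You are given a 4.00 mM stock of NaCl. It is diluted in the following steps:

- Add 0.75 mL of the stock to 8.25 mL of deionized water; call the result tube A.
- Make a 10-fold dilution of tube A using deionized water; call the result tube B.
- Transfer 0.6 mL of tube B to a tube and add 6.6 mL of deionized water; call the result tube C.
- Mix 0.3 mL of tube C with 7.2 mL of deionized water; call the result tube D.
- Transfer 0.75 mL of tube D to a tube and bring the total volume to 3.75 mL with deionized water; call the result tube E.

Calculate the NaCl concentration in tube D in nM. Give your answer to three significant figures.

Step 1: 0.75 mL + 8.25 mL = 9 mL total → factor 9/0.75 = 12
Step 2: 10-fold → factor 10
Step 3: 0.6 mL + 6.6 mL = 7.2 mL total → factor 7.2/0.6 = 12
Step 4: 0.3 mL + 7.2 mL = 7.5 mL total → factor 7.5/0.3 = 25
Dilution factor through tube D = 12 × 10 × 12 × 25 = 36000
[tube D] = 4.00 mM / 36000 = 0.0001111 mM = 111 nM

111 nM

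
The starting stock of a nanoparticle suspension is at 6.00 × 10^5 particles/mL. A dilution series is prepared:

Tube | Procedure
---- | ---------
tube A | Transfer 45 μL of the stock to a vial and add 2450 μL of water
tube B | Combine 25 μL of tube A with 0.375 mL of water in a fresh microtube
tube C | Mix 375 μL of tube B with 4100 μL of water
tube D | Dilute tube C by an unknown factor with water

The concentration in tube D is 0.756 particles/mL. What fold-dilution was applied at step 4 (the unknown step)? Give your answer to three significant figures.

75.0-fold

Step 1: 45 μL + 2450 μL = 2495 μL total → factor 2495/45 = 55.444
Step 2: 25 μL + 0.375 mL = 400 μL total → factor 400/25 = 16
Step 3: 375 μL + 4100 μL = 4475 μL total → factor 4475/375 = 11.933
Step 4: unknown factor x
Product of known-step factors = 10586
Overall factor = 6.00 × 10^5 particles/mL / (0.756 particles/mL) = 7.9365 × 10^5
x = 7.9365 × 10^5 / 10586 = 75.0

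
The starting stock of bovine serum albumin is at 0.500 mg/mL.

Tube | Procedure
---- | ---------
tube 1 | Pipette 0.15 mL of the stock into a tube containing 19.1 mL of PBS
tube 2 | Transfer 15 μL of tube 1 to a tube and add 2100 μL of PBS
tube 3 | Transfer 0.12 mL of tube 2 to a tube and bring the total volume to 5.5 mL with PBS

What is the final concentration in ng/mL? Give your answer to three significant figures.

Step 1: 0.15 mL + 19.1 mL = 19.25 mL total → factor 19.25/0.15 = 128.33
Step 2: 15 μL + 2100 μL = 2115 μL total → factor 2115/15 = 141
Step 3: 0.12 mL brought to 5.5 mL → factor 5.5/0.12 = 45.833
Overall dilution factor = 128.33 × 141 × 45.833 = 8.2935 × 10^5
Final = 0.500 mg/mL / 8.2935 × 10^5 = 6.029 × 10^-7 mg/mL = 0.603 ng/mL

0.603 ng/mL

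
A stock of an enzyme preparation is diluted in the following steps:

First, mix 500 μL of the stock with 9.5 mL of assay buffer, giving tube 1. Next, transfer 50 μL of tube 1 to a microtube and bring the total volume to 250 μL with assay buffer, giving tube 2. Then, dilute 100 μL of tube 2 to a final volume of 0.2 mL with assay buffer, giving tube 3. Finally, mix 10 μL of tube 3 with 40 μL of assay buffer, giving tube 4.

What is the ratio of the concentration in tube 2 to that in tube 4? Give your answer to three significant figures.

Step 1: 500 μL + 9.5 mL = 10000 μL total → factor 10000/500 = 20
Step 2: 50 μL brought to 250 μL → factor 250/50 = 5
Step 3: 100 μL brought to 0.2 mL → factor 200/100 = 2
Step 4: 10 μL + 40 μL = 50 μL total → factor 50/10 = 5
Dilution factor to tube 2 = 100; to tube 4 = 1000
[tube 2]/[tube 4] = (factor to tube 4)/(factor to tube 2) = 1000/100 = 10.0

10.0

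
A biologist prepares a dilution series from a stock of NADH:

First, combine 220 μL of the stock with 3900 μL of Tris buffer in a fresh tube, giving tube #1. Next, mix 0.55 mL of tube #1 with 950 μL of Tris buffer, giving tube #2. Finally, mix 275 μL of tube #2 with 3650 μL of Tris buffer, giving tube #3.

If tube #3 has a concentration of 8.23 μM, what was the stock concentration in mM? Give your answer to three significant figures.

Step 1: 220 μL + 3900 μL = 4120 μL total → factor 4120/220 = 18.727
Step 2: 0.55 mL + 950 μL = 1.5 mL total → factor 1.5/0.55 = 2.7273
Step 3: 275 μL + 3650 μL = 3925 μL total → factor 3925/275 = 14.273
Overall dilution factor = 18.727 × 2.7273 × 14.273 = 728.97
Stock = 8.23 μM × 728.97 = 5999 μM = 6.00 mM

6.00 mM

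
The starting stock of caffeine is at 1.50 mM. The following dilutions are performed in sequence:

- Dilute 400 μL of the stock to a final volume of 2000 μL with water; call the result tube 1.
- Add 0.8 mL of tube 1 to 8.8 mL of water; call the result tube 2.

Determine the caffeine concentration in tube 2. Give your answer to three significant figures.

0.0250 mM

Step 1: 400 μL brought to 2000 μL → factor 2000/400 = 5
Step 2: 0.8 mL + 8.8 mL = 9.6 mL total → factor 9.6/0.8 = 12
Overall dilution factor = 5 × 12 = 60
Final = 1.50 mM / 60 = 0.0250 mM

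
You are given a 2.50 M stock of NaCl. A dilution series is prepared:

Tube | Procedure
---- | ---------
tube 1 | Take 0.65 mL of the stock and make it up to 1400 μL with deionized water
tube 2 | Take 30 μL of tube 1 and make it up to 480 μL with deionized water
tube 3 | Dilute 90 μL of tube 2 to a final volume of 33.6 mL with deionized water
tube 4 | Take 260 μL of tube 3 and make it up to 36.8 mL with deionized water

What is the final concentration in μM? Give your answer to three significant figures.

1.37 μM

Step 1: 0.65 mL brought to 1400 μL → factor 1.4/0.65 = 2.1538
Step 2: 30 μL brought to 480 μL → factor 480/30 = 16
Step 3: 90 μL brought to 33.6 mL → factor 33600/90 = 373.33
Step 4: 260 μL brought to 36.8 mL → factor 36800/260 = 141.54
Overall dilution factor = 2.1538 × 16 × 373.33 × 141.54 = 1.821 × 10^6
Final = 2.50 M / 1.821 × 10^6 = 1.373 × 10^-6 M = 1.37 μM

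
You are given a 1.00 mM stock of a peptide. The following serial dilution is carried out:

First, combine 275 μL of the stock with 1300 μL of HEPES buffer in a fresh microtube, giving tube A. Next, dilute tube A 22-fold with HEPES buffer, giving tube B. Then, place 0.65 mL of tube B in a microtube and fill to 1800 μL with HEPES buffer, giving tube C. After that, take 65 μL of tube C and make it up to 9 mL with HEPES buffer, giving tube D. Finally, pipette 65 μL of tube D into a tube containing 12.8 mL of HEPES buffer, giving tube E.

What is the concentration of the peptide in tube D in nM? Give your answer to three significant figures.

20.7 nM

Step 1: 275 μL + 1300 μL = 1575 μL total → factor 1575/275 = 5.7273
Step 2: 22-fold → factor 22
Step 3: 0.65 mL brought to 1800 μL → factor 1.8/0.65 = 2.7692
Step 4: 65 μL brought to 9 mL → factor 9000/65 = 138.46
Dilution factor through tube D = 5.7273 × 22 × 2.7692 × 138.46 = 48312
[tube D] = 1.00 mM / 48312 = 2.070 × 10^-5 mM = 20.7 nM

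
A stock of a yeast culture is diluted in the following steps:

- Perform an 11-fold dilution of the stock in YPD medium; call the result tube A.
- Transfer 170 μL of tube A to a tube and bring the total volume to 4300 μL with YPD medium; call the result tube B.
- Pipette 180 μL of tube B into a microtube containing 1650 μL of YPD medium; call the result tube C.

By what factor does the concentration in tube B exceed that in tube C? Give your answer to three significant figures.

10.2

Step 1: 11-fold → factor 11
Step 2: 170 μL brought to 4300 μL → factor 4300/170 = 25.294
Step 3: 180 μL + 1650 μL = 1830 μL total → factor 1830/180 = 10.167
Dilution factor to tube B = 278.24; to tube C = 2828.7
[tube B]/[tube C] = (factor to tube C)/(factor to tube B) = 2828.7/278.24 = 10.2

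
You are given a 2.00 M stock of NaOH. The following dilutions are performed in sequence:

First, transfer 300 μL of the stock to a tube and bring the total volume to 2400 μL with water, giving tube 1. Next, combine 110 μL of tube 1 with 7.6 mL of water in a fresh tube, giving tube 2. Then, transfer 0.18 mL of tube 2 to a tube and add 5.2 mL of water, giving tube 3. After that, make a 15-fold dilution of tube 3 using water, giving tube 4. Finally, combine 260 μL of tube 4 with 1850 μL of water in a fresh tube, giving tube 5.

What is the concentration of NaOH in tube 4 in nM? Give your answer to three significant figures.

Step 1: 300 μL brought to 2400 μL → factor 2400/300 = 8
Step 2: 110 μL + 7.6 mL = 7710 μL total → factor 7710/110 = 70.091
Step 3: 0.18 mL + 5.2 mL = 5.38 mL total → factor 5.38/0.18 = 29.889
Step 4: 15-fold → factor 15
Dilution factor through tube 4 = 8 × 70.091 × 29.889 × 15 = 2.5139 × 10^5
[tube 4] = 2.00 M / 2.5139 × 10^5 = 7.956 × 10^-6 M = 7.96 × 10^3 nM

7.96 × 10^3 nM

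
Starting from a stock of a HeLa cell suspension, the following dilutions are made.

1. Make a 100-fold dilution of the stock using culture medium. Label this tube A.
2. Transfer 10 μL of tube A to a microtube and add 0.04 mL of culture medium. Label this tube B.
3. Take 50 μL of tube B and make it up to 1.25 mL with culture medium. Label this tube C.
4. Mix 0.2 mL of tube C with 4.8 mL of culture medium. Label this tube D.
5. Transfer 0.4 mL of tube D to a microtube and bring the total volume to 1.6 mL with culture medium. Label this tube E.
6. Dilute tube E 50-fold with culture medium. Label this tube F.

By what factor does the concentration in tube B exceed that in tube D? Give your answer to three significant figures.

625

Step 1: 100-fold → factor 100
Step 2: 10 μL + 0.04 mL = 50 μL total → factor 50/10 = 5
Step 3: 50 μL brought to 1.25 mL → factor 1250/50 = 25
Step 4: 0.2 mL + 4.8 mL = 5 mL total → factor 5/0.2 = 25
Dilution factor to tube B = 500; to tube D = 3.125 × 10^5
[tube B]/[tube D] = (factor to tube D)/(factor to tube B) = 3.125 × 10^5/500 = 625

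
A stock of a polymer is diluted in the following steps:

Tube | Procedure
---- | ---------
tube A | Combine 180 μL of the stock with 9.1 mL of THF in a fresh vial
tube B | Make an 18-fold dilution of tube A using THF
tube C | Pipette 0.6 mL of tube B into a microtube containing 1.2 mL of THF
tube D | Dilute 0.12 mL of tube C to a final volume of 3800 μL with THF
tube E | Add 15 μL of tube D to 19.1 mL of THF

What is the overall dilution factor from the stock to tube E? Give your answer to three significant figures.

1.12 × 10^8

Step 1: 180 μL + 9.1 mL = 9280 μL total → factor 9280/180 = 51.556
Step 2: 18-fold → factor 18
Step 3: 0.6 mL + 1.2 mL = 1.8 mL total → factor 1.8/0.6 = 3
Step 4: 0.12 mL brought to 3800 μL → factor 3.8/0.12 = 31.667
Step 5: 15 μL + 19.1 mL = 19115 μL total → factor 19115/15 = 1274.3
Overall dilution factor = 51.556 × 18 × 3 × 31.667 × 1274.3 = 1.1235 × 10^8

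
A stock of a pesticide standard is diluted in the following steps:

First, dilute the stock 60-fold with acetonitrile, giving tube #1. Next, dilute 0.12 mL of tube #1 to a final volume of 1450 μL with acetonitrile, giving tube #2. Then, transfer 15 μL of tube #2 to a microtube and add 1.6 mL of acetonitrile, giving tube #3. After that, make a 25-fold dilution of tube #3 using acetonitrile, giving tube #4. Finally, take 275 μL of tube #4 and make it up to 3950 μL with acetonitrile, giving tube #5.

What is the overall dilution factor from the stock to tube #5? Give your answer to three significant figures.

Step 1: 60-fold → factor 60
Step 2: 0.12 mL brought to 1450 μL → factor 1.45/0.12 = 12.083
Step 3: 15 μL + 1.6 mL = 1615 μL total → factor 1615/15 = 107.67
Step 4: 25-fold → factor 25
Step 5: 275 μL brought to 3950 μL → factor 3950/275 = 14.364
Overall dilution factor = 60 × 12.083 × 107.67 × 25 × 14.364 = 2.803 × 10^7

2.80 × 10^7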